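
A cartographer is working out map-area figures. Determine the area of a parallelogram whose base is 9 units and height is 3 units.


Shape: parallelogram
Base b = 9 units, Height h = 3 units
Formula: A = b * h
A = 9 * 3
A = 27
27 units^2


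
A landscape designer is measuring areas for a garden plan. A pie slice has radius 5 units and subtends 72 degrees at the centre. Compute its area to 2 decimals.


Shape: circular sector
Radius r = 5 units, Angle = 72 degrees
Formula: A = (angle/360) * pi * r^2
r^2 = 25
Fraction of circle = 72/360
A = (72/360) * pi * 25
A = 5 * pi
A = 15.71
15.71 units^2


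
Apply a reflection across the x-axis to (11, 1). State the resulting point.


Transformation: reflection
Original point: (11, 1)
Rule for reflection over the x-axis: (x, y) -> (x, -y)
Apply: (11, 1) -> (11, -1)
(11, -1)


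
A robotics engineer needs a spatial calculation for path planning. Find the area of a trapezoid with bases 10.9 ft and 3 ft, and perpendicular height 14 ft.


Shape: trapezoid
Parallel sides a = 10.9 ft, b = 3 ft; Height h = 14 ft
Formula: A = (a + b) * h / 2
a + b = 10.9 + 3 = 13.9
A = 13.9 * 14 / 2
A = 194.6 / 2
A = 97.3
97.3 ft^2


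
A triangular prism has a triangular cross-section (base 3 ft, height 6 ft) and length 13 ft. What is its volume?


Shape: triangular prism
Triangle base = 3 ft, triangle height = 6 ft, prism length L = 13 ft
Formula: V = (1/2 * b * h_tri) * L
Cross-section area = 0.5 * 3 * 6 = 9
V = 9 * 13
V = 117
117 ft^3


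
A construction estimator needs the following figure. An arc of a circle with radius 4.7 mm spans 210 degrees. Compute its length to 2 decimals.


Shape: circular arc
Radius r = 4.7 mm, Angle = 210 degrees
Formula: L = (angle/360) * 2 * pi * r
2 * pi * r = 9.4 * pi
L = (210/360) * 9.4 * pi
L = 5.483333 * pi
L = 17.23
17.23 mm


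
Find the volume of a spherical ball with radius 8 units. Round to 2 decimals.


Shape: sphere
Radius r = 8 units
Formula: V = (4/3) * pi * r^3
r^3 = 512
(4/3) * 512 = 682.666667
V = 682.666667 * pi
V = 2144.66
2144.66 units^3


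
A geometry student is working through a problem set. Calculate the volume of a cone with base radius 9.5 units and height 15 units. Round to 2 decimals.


Shape: cone
Radius r = 9.5 units, Height h = 15 units
Formula: V = (1/3) * pi * r^2 * h
r^2 = 90.25
pi * r^2 * h = pi * 90.25 * 15 = 1353.75 * pi
V = 1353.75 * pi / 3
V = 1417.64
1417.64 units^3


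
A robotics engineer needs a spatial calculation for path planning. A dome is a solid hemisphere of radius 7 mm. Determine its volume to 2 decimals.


Shape: hemisphere (half of a sphere)
Radius r = 7 mm
Formula: V = (1/2) * (4/3) * pi * r^3 = (2/3) * pi * r^3
r^3 = 343
(2/3) * 343 = 228.666667
V = 228.666667 * pi
V = 718.38
718.38 mm^3


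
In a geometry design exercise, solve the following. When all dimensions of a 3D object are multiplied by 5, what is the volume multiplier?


Linear scale factor k = 5
Rule: under a linear scaling by k, volumes scale by k^3.
k^3 = 5 * 5 * 5
k^3 = 25 * 5
k^3 = 125
Volume scales by a factor of 125.
125 (dimensionless)


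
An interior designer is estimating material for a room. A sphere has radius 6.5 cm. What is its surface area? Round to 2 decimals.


Shape: sphere
Radius r = 6.5 cm
Formula: SA = 4 * pi * r^2
r^2 = 42.25
SA = 4 * pi * 42.25
SA = 169 * pi
SA = 530.93
530.93 cm^2


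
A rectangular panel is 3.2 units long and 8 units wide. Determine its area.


Shape: rectangle
Length l = 3.2 units, Width w = 8 units
Formula: A = l * w
A = 3.2 * 8
A = 25.6
25.6 units^2


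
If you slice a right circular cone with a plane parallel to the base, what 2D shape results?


Solid: right circular cone
Cutting plane: parallel to the base
Visualize the intersection of the plane with the solid's surface.
The boundary of the cut region is a circle.
circle


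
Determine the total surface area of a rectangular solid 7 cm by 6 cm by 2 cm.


Shape: rectangular prism
l = 7 cm, w = 6 cm, h = 2 cm
Formula: SA = 2(lw + lh + wh)
lw = 42, lh = 14, wh = 12
lw + lh + wh = 68
SA = 2 * 68
SA = 136
136 cm^2


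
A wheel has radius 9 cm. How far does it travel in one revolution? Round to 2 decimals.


Shape: circle
Radius r = 9 cm
Formula: C = 2 * pi * r
C = 2 * pi * 9
C = 18 * pi
C = 56.55
56.55 cm


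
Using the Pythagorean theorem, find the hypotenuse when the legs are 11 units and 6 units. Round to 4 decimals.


Shape: right triangle
Legs a = 11 units, b = 6 units
Formula: c = sqrt(a^2 + b^2)
a^2 = 121, b^2 = 36
a^2 + b^2 = 157
c = sqrt(157)
c = 12.53
12.53 units


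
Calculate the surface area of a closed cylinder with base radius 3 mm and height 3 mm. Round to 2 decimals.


Shape: closed cylinder
Radius r = 3 mm, Height h = 3 mm
Formula: SA = 2*pi*r^2 + 2*pi*r*h = 2*pi*r*(r + h)
r + h = 6
2 * r * (r + h) = 2 * 3 * 6 = 36
SA = 36 * pi
SA = 113.1
113.1 mm^2


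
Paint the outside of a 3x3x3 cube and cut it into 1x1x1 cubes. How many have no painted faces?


Large cube: 3 x 3 x 3, cut into unit cubes.
n = 3, so n - 2 = 1
Unpainted cubes form the interior (n - 2)^3 block.
(n - 2)^3 = 1^3 = 1
1 unit cubes


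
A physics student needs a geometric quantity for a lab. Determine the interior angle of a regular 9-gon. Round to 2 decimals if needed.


Shape: regular nonagon (9 sides)
Formula: interior angle = (n - 2) * 180 / n
(n - 2) = 7
(n - 2) * 180 = 1260
angle = 1260 / 9
angle = 140
140 degrees


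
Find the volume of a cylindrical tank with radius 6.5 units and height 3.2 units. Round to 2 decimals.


Shape: cylinder
Radius r = 6.5 units, Height h = 3.2 units
Formula: V = pi * r^2 * h
r^2 = 42.25
V = pi * 42.25 * 3.2
V = 135.2 * pi
V = 424.74
424.74 units^3


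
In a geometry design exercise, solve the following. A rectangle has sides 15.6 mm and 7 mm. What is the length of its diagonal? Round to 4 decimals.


Shape: rectangle (diagonal via Pythagoras)
Sides: 15.6 mm and 7 mm
Formula: d = sqrt(l^2 + w^2)
l^2 = 243.36, w^2 = 49
l^2 + w^2 = 292.36
d = sqrt(292.36)
d = 17.0985
17.0985 mm


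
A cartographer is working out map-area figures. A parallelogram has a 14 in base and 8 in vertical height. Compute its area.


Shape: parallelogram
Base b = 14 in, Height h = 8 in
Formula: A = b * h
A = 14 * 8
A = 112
112 in^2


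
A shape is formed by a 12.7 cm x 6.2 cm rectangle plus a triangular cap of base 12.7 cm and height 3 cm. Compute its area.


Composite shape: rectangle + triangle
Rectangle area = 12.7 * 6.2 = 78.74
Triangle area = 0.5 * 12.7 * 3 = 19.05
Total = 78.74 + 19.05
Total = 97.79
97.79 cm^2


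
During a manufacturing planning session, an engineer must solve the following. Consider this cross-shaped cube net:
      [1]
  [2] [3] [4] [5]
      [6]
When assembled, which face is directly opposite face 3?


Net: cross layout. Take square 3 as the base (bottom).
Fold the four squares in the horizontal row up around 3: 2 -> left, 4 -> right, 5 wraps to the top.
Fold 1 and 6 up from 3: 1 -> back, 6 -> front.
Opposite pairs are therefore: (1, 6), (2, 4), (3, 5).
Face 3 is opposite face 5.
face 5


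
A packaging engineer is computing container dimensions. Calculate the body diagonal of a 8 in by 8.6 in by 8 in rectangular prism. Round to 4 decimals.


Shape: rectangular box (space diagonal)
l = 8 in, w = 8.6 in, h = 8 in
Visualize: the diagonal of the base, then a right triangle with that diagonal and the height.
Formula: d = sqrt(l^2 + w^2 + h^2)
l^2 + w^2 + h^2 = 64 + 73.96 + 64 = 201.96
d = sqrt(201.96)
d = 14.2113
14.2113 in


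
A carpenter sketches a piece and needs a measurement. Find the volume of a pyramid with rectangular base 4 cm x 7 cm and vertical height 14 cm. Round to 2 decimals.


Shape: rectangular pyramid
Base: 4 cm x 7 cm, Height h = 14 cm
Formula: V = (1/3) * base_area * h
base_area = 4 * 7 = 28
base_area * h = 28 * 14 = 392
V = 392 / 3
V = 130.67
130.67 cm^3


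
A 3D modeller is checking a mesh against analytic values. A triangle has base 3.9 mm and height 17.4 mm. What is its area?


Shape: triangle
Base b = 3.9 mm, Height h = 17.4 mm
Formula: A = (1/2) * b * h
A = 0.5 * 3.9 * 17.4
A = 0.5 * 67.86
A = 33.93
33.93 mm^2


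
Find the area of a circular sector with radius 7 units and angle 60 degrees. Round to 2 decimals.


Shape: circular sector
Radius r = 7 units, Angle = 60 degrees
Formula: A = (angle/360) * pi * r^2
r^2 = 49
Fraction of circle = 60/360
A = (60/360) * pi * 49
A = 8.166667 * pi
A = 25.66
25.66 units^2


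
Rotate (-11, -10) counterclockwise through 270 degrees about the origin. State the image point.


Transformation: rotation about the origin
Original point: (-11, -10)
Rule for 270 deg counterclockwise: (x, y) -> (y, -x)
Apply: (-11, -10) -> (-10, 11)
(-10, 11)


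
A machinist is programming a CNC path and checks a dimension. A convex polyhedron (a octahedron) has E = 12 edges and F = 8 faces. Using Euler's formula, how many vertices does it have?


Polyhedron: octahedron
Euler's formula for convex polyhedra: V - E + F = 2
Given: E = 12 edges and F = 8 faces
Solve for V:
V = 2 + E - F = 2 + 12 - 8 = 6
6 vertices


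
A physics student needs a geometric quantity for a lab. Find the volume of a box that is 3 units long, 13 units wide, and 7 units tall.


Shape: rectangular prism
l = 3 units, w = 13 units, h = 7 units
Formula: V = l * w * h
V = 3 * 13 * 7
V = 39 * 7
V = 273
273 units^3


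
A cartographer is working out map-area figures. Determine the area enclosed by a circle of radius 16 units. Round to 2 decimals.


Shape: circle
Radius r = 16 units
Formula: A = pi * r^2
r^2 = 16^2 = 256
A = pi * 256
A = 804.25
804.25 units^2


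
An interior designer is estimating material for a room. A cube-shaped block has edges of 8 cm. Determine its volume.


Shape: cube
Side s = 8 cm
Formula: V = s^3
V = 8 * 8 * 8
V = 64 * 8
V = 512
512 cm^3


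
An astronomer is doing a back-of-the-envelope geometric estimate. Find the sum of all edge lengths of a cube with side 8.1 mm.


Shape: cube
Side s = 8.1 mm
A cube has 12 edges, all equal.
Formula: total edge length = 12 * s
Total = 12 * 8.1
Total = 97.2
97.2 mm


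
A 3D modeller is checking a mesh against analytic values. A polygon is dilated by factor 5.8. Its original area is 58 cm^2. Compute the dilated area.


Linear scale factor k = 5.8
Original area = 58 cm^2
Rule: under a linear scaling by k, areas scale by k^2.
k^2 = 5.8^2 = 33.64
New area = 58 * 33.64
New area = 1951.12
1951.12 cm^2


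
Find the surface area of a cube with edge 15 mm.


Shape: cube
Side s = 15 mm
A cube has 6 square faces.
Formula: SA = 6 * s^2
s^2 = 225
SA = 6 * 225
SA = 1350
1350 mm^2


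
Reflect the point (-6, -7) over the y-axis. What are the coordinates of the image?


Transformation: reflection
Original point: (-6, -7)
Rule for reflection over the y-axis: (x, y) -> (-x, y)
Apply: (-6, -7) -> (6, -7)
(6, -7)


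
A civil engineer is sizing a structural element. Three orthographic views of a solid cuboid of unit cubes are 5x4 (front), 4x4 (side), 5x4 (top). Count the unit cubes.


Orthographic views of a solid rectangular block:
Front view 5 x 4 -> length = 5, height = 4
Side view 4 x 4 -> width = 4, height = 4 (consistent)
Top view 5 x 4 -> confirms length = 5, width = 4
The block is 5 x 4 x 4.
Total unit cubes = 5 * 4 * 4 = 80
80 unit cubes


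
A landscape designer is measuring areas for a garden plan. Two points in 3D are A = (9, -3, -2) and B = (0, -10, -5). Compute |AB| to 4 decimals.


3D distance between two points
P1 = (9, -3, -2), P2 = (0, -10, -5)
Formula: d = sqrt((x2-x1)^2 + (y2-y1)^2 + (z2-z1)^2)
dx = 0 - 9 = -9
dy = -10 - -3 = -7
dz = -5 - -2 = -3
dx^2 + dy^2 + dz^2 = 81 + 49 + 9 = 139
d = sqrt(139)
d = 11.7898
11.7898 units


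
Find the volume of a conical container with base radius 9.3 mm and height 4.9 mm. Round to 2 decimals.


Shape: cone
Radius r = 9.3 mm, Height h = 4.9 mm
Formula: V = (1/3) * pi * r^2 * h
r^2 = 86.49
pi * r^2 * h = pi * 86.49 * 4.9 = 423.801 * pi
V = 423.801 * pi / 3
V = 443.8
443.8 mm^3


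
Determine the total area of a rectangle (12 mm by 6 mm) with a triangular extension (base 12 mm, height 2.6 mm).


Composite shape: rectangle + triangle
Rectangle area = 12 * 6 = 72
Triangle area = 0.5 * 12 * 2.6 = 15.6
Total = 72 + 15.6
Total = 87.6
87.6 mm^2


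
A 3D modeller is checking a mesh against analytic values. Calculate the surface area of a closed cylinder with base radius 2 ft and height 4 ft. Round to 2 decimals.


Shape: closed cylinder
Radius r = 2 ft, Height h = 4 ft
Formula: SA = 2*pi*r^2 + 2*pi*r*h = 2*pi*r*(r + h)
r + h = 6
2 * r * (r + h) = 2 * 2 * 6 = 24
SA = 24 * pi
SA = 75.4
75.4 ft^2


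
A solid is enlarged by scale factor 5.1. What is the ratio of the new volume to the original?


Linear scale factor k = 5.1
Rule: under a linear scaling by k, volumes scale by k^3.
k^3 = 5.1 * 5.1 * 5.1
k^3 = 26.01 * 5.1
k^3 = 132.651
Volume scales by a factor of 132.651.
132.651 (dimensionless)


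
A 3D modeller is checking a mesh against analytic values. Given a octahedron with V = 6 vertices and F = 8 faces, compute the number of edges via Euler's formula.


Polyhedron: octahedron
Euler's formula for convex polyhedra: V - E + F = 2
Given: V = 6 vertices and F = 8 faces
Solve for E:
E = V + F - 2 = 6 + 8 - 2 = 12
12 edges


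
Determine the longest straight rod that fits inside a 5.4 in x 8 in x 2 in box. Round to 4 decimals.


Shape: rectangular box (space diagonal)
l = 5.4 in, w = 8 in, h = 2 in
Visualize: the diagonal of the base, then a right triangle with that diagonal and the height.
Formula: d = sqrt(l^2 + w^2 + h^2)
l^2 + w^2 + h^2 = 29.16 + 64 + 4 = 97.16
d = sqrt(97.16)
d = 9.857
9.857 in


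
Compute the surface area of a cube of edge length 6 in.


Shape: cube
Side s = 6 in
A cube has 6 square faces.
Formula: SA = 6 * s^2
s^2 = 36
SA = 6 * 36
SA = 216
216 in^2


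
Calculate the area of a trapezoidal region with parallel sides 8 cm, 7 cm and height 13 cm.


Shape: trapezoid
Parallel sides a = 8 cm, b = 7 cm; Height h = 13 cm
Formula: A = (a + b) * h / 2
a + b = 8 + 7 = 15
A = 15 * 13 / 2
A = 195 / 2
A = 97.5
97.5 cm^2


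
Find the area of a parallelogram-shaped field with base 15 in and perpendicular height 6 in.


Shape: parallelogram
Base b = 15 in, Height h = 6 in
Formula: A = b * h
A = 15 * 6
A = 90
90 in^2


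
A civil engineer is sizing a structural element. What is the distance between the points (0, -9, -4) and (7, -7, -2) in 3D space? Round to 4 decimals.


3D distance between two points
P1 = (0, -9, -4), P2 = (7, -7, -2)
Formula: d = sqrt((x2-x1)^2 + (y2-y1)^2 + (z2-z1)^2)
dx = 7 - 0 = 7
dy = -7 - -9 = 2
dz = -2 - -4 = 2
dx^2 + dy^2 + dz^2 = 49 + 4 + 4 = 57
d = sqrt(57)
d = 7.5498
7.5498 units


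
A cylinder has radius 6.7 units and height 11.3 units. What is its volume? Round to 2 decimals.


Shape: cylinder
Radius r = 6.7 units, Height h = 11.3 units
Formula: V = pi * r^2 * h
r^2 = 44.89
V = pi * 44.89 * 11.3
V = 507.257 * pi
V = 1593.59
1593.59 units^3


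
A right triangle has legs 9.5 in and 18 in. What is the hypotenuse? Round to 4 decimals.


Shape: right triangle
Legs a = 9.5 in, b = 18 in
Formula: c = sqrt(a^2 + b^2)
a^2 = 90.25, b^2 = 324
a^2 + b^2 = 414.25
c = sqrt(414.25)
c = 20.3531
20.3531 in


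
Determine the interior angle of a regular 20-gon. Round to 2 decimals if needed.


Shape: regular icosagon (20 sides)
Formula: interior angle = (n - 2) * 180 / n
(n - 2) = 18
(n - 2) * 180 = 3240
angle = 3240 / 20
angle = 162
162 degrees


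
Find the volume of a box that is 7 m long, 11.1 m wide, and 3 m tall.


Shape: rectangular prism
l = 7 m, w = 11.1 m, h = 3 m
Formula: V = l * w * h
V = 7 * 11.1 * 3
V = 77.7 * 3
V = 233.1
233.1 m^3


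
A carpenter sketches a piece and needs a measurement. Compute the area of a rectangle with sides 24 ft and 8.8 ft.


Shape: rectangle
Length l = 24 ft, Width w = 8.8 ft
Formula: A = l * w
A = 24 * 8.8
A = 211.2
211.2 ft^2


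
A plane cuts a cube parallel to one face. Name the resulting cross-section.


Solid: cube
Cutting plane: parallel to one face
Visualize the intersection of the plane with the solid's surface.
The boundary of the cut region is a square.
square


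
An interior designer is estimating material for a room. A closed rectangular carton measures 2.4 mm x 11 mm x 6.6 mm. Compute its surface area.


Shape: rectangular prism
l = 2.4 mm, w = 11 mm, h = 6.6 mm
Formula: SA = 2(lw + lh + wh)
lw = 26.4, lh = 15.84, wh = 72.6
lw + lh + wh = 114.84
SA = 2 * 114.84
SA = 229.68
229.68 mm^2


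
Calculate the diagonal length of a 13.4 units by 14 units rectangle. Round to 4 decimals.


Shape: rectangle (diagonal via Pythagoras)
Sides: 13.4 units and 14 units
Formula: d = sqrt(l^2 + w^2)
l^2 = 179.56, w^2 = 196
l^2 + w^2 = 375.56
d = sqrt(375.56)
d = 19.3794
19.3794 units


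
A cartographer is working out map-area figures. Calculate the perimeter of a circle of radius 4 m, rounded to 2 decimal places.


Shape: circle
Radius r = 4 m
Formula: C = 2 * pi * r
C = 2 * pi * 4
C = 8 * pi
C = 25.13
25.13 m


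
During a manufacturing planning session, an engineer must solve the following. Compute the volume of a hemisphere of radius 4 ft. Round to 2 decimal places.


Shape: hemisphere (half of a sphere)
Radius r = 4 ft
Formula: V = (1/2) * (4/3) * pi * r^3 = (2/3) * pi * r^3
r^3 = 64
(2/3) * 64 = 42.666667
V = 42.666667 * pi
V = 134.04
134.04 ft^3


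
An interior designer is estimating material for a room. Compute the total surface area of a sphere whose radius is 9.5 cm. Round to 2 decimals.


Shape: sphere
Radius r = 9.5 cm
Formula: SA = 4 * pi * r^2
r^2 = 90.25
SA = 4 * pi * 90.25
SA = 361 * pi
SA = 1134.11
1134.11 cm^2


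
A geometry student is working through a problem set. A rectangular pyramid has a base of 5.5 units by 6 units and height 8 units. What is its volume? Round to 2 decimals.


Shape: rectangular pyramid
Base: 5.5 units x 6 units, Height h = 8 units
Formula: V = (1/3) * base_area * h
base_area = 5.5 * 6 = 33
base_area * h = 33 * 8 = 264
V = 264 / 3
V = 88
88 units^3


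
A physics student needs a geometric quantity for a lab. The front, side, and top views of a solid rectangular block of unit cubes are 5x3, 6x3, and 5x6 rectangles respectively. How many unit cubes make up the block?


Orthographic views of a solid rectangular block:
Front view 5 x 3 -> length = 5, height = 3
Side view 6 x 3 -> width = 6, height = 3 (consistent)
Top view 5 x 6 -> confirms length = 5, width = 6
The block is 5 x 6 x 3.
Total unit cubes = 5 * 6 * 3 = 90
90 unit cubes


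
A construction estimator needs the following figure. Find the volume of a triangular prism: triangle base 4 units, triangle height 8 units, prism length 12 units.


Shape: triangular prism
Triangle base = 4 units, triangle height = 8 units, prism length L = 12 units
Formula: V = (1/2 * b * h_tri) * L
Cross-section area = 0.5 * 4 * 8 = 16
V = 16 * 12
V = 192
192 units^3


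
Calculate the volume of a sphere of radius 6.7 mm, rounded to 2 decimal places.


Shape: sphere
Radius r = 6.7 mm
Formula: V = (4/3) * pi * r^3
r^3 = 300.763
(4/3) * 300.763 = 401.017333
V = 401.017333 * pi
V = 1259.83
1259.83 mm^3


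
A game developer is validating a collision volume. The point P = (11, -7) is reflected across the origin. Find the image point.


Transformation: reflection
Original point: (11, -7)
Rule for reflection through the origin: (x, y) -> (-x, -y)
Apply: (11, -7) -> (-11, 7)
(-11, 7)


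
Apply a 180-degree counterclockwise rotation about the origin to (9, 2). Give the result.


Transformation: rotation about the origin
Original point: (9, 2)
Rule for 180 deg: (x, y) -> (-x, -y)
Apply: (9, 2) -> (-9, -2)
(-9, -2)


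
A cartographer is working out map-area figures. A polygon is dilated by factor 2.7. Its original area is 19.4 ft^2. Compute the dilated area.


Linear scale factor k = 2.7
Original area = 19.4 ft^2
Rule: under a linear scaling by k, areas scale by k^2.
k^2 = 2.7^2 = 7.29
New area = 19.4 * 7.29
New area = 141.426
141.426 ft^2


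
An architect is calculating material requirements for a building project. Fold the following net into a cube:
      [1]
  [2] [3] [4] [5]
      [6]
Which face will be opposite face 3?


Net: cross layout. Take square 3 as the base (bottom).
Fold the four squares in the horizontal row up around 3: 2 -> left, 4 -> right, 5 wraps to the top.
Fold 1 and 6 up from 3: 1 -> back, 6 -> front.
Opposite pairs are therefore: (1, 6), (2, 4), (3, 5).
Face 3 is opposite face 5.
face 5


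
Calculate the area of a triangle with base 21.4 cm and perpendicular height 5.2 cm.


Shape: triangle
Base b = 21.4 cm, Height h = 5.2 cm
Formula: A = (1/2) * b * h
A = 0.5 * 21.4 * 5.2
A = 0.5 * 111.28
A = 55.64
55.64 cm^2


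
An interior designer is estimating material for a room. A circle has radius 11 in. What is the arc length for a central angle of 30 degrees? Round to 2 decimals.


Shape: circular arc
Radius r = 11 in, Angle = 30 degrees
Formula: L = (angle/360) * 2 * pi * r
2 * pi * r = 22 * pi
L = (30/360) * 22 * pi
L = 1.833333 * pi
L = 5.76
5.76 in


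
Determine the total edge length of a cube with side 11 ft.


Shape: cube
Side s = 11 ft
A cube has 12 edges, all equal.
Formula: total edge length = 12 * s
Total = 12 * 11
Total = 132
132 ft


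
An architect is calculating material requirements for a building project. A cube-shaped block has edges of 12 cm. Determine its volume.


Shape: cube
Side s = 12 cm
Formula: V = s^3
V = 12 * 12 * 12
V = 144 * 12
V = 1728
1728 cm^3


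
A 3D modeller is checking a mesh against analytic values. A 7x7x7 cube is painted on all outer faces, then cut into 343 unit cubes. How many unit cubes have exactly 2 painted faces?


Large cube: 7 x 7 x 7, cut into unit cubes.
n = 7, so n - 2 = 5
Cubes with 2 painted faces lie along the edges, excluding corners.
A cube has 12 edges; each contributes (n - 2) = 5 such cubes.
Count = 12 * 5 = 60
60 unit cubes


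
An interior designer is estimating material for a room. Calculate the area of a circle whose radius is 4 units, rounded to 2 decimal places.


Shape: circle
Radius r = 4 units
Formula: A = pi * r^2
r^2 = 4^2 = 16
A = pi * 16
A = 50.27
50.27 units^2


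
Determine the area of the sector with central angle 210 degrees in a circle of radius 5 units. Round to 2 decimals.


Shape: circular sector
Radius r = 5 units, Angle = 210 degrees
Formula: A = (angle/360) * pi * r^2
r^2 = 25
Fraction of circle = 210/360
A = (210/360) * pi * 25
A = 14.583333 * pi
A = 45.81
45.81 units^2


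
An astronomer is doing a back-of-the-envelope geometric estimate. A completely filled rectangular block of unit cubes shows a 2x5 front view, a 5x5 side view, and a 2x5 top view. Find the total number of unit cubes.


Orthographic views of a solid rectangular block:
Front view 2 x 5 -> length = 2, height = 5
Side view 5 x 5 -> width = 5, height = 5 (consistent)
Top view 2 x 5 -> confirms length = 2, width = 5
The block is 2 x 5 x 5.
Total unit cubes = 2 * 5 * 5 = 50
50 unit cubes


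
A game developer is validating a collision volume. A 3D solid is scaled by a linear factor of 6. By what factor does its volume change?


Linear scale factor k = 6
Rule: under a linear scaling by k, volumes scale by k^3.
k^3 = 6 * 6 * 6
k^3 = 36 * 6
k^3 = 216
Volume scales by a factor of 216.
216 (dimensionless)


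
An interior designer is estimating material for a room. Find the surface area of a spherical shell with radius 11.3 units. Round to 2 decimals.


Shape: sphere
Radius r = 11.3 units
Formula: SA = 4 * pi * r^2
r^2 = 127.69
SA = 4 * pi * 127.69
SA = 510.76 * pi
SA = 1604.6
1604.6 units^2


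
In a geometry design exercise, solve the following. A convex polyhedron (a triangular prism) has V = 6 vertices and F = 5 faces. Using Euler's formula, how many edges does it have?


Polyhedron: triangular prism
Euler's formula for convex polyhedra: V - E + F = 2
Given: V = 6 vertices and F = 5 faces
Solve for E:
E = V + F - 2 = 6 + 5 - 2 = 9
9 edges


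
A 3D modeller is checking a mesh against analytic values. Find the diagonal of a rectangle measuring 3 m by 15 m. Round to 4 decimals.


Shape: rectangle (diagonal via Pythagoras)
Sides: 3 m and 15 m
Formula: d = sqrt(l^2 + w^2)
l^2 = 9, w^2 = 225
l^2 + w^2 = 234
d = sqrt(234)
d = 15.2971
15.2971 m


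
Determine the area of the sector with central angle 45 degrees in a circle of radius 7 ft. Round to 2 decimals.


Shape: circular sector
Radius r = 7 ft, Angle = 45 degrees
Formula: A = (angle/360) * pi * r^2
r^2 = 49
Fraction of circle = 45/360
A = (45/360) * pi * 49
A = 6.125 * pi
A = 19.24
19.24 ft^2


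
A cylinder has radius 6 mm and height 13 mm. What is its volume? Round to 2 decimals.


Shape: cylinder
Radius r = 6 mm, Height h = 13 mm
Formula: V = pi * r^2 * h
r^2 = 36
V = pi * 36 * 13
V = 468 * pi
V = 1470.27
1470.27 mm^3


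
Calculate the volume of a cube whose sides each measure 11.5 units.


Shape: cube
Side s = 11.5 units
Formula: V = s^3
V = 11.5 * 11.5 * 11.5
V = 132.25 * 11.5
V = 1520.875
1520.875 units^3


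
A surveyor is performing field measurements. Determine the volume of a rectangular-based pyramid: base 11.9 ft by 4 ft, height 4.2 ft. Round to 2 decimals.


Shape: rectangular pyramid
Base: 11.9 ft x 4 ft, Height h = 4.2 ft
Formula: V = (1/3) * base_area * h
base_area = 11.9 * 4 = 47.6
base_area * h = 47.6 * 4.2 = 199.92
V = 199.92 / 3
V = 66.64
66.64 ft^3


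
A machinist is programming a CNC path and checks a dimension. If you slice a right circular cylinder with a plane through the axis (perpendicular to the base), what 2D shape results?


Solid: right circular cylinder
Cutting plane: through the axis (perpendicular to the base)
Visualize the intersection of the plane with the solid's surface.
The boundary of the cut region is a rectangle.
rectangle


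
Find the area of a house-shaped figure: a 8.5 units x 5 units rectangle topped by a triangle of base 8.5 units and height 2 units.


Composite shape: rectangle + triangle
Rectangle area = 8.5 * 5 = 42.5
Triangle area = 0.5 * 8.5 * 2 = 8.5
Total = 42.5 + 8.5
Total = 51
51 units^2


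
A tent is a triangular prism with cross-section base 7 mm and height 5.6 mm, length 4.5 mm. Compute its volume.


Shape: triangular prism
Triangle base = 7 mm, triangle height = 5.6 mm, prism length L = 4.5 mm
Formula: V = (1/2 * b * h_tri) * L
Cross-section area = 0.5 * 7 * 5.6 = 19.6
V = 19.6 * 4.5
V = 88.2
88.2 mm^3


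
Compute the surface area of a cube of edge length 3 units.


Shape: cube
Side s = 3 units
A cube has 6 square faces.
Formula: SA = 6 * s^2
s^2 = 9
SA = 6 * 9
SA = 54
54 units^2


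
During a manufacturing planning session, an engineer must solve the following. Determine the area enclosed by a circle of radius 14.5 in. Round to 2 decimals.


Shape: circle
Radius r = 14.5 in
Formula: A = pi * r^2
r^2 = 14.5^2 = 210.25
A = pi * 210.25
A = 660.52
660.52 in^2


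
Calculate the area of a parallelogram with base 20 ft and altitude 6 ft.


Shape: parallelogram
Base b = 20 ft, Height h = 6 ft
Formula: A = b * h
A = 20 * 6
A = 120
120 ft^2


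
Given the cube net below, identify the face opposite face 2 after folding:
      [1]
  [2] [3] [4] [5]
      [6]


Net: cross layout. Take square 3 as the base (bottom).
Fold the four squares in the horizontal row up around 3: 2 -> left, 4 -> right, 5 wraps to the top.
Fold 1 and 6 up from 3: 1 -> back, 6 -> front.
Opposite pairs are therefore: (1, 6), (2, 4), (3, 5).
Face 2 is opposite face 4.
face 4


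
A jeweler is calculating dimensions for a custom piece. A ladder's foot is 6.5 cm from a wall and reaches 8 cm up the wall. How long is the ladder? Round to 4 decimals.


Shape: right triangle
Legs a = 6.5 cm, b = 8 cm
Formula: c = sqrt(a^2 + b^2)
a^2 = 42.25, b^2 = 64
a^2 + b^2 = 106.25
c = sqrt(106.25)
c = 10.3078
10.3078 cm


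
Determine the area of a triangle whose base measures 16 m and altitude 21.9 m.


Shape: triangle
Base b = 16 m, Height h = 21.9 m
Formula: A = (1/2) * b * h
A = 0.5 * 16 * 21.9
A = 0.5 * 350.4
A = 175.2
175.2 m^2


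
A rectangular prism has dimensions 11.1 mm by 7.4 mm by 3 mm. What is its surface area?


Shape: rectangular prism
l = 11.1 mm, w = 7.4 mm, h = 3 mm
Formula: SA = 2(lw + lh + wh)
lw = 82.14, lh = 33.3, wh = 22.2
lw + lh + wh = 137.64
SA = 2 * 137.64
SA = 275.28
275.28 mm^2


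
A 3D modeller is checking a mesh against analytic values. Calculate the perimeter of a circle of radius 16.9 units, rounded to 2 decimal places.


Shape: circle
Radius r = 16.9 units
Formula: C = 2 * pi * r
C = 2 * pi * 16.9
C = 33.8 * pi
C = 106.19
106.19 units


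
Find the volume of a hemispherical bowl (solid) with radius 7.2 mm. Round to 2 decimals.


Shape: hemisphere (half of a sphere)
Radius r = 7.2 mm
Formula: V = (1/2) * (4/3) * pi * r^3 = (2/3) * pi * r^3
r^3 = 373.248
(2/3) * 373.248 = 248.832
V = 248.832 * pi
V = 781.73
781.73 mm^3


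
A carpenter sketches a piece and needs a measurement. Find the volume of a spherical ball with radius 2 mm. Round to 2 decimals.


Shape: sphere
Radius r = 2 mm
Formula: V = (4/3) * pi * r^3
r^3 = 8
(4/3) * 8 = 10.666667
V = 10.666667 * pi
V = 33.51
33.51 mm^3


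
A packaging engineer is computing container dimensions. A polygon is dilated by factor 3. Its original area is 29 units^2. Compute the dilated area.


Linear scale factor k = 3
Original area = 29 units^2
Rule: under a linear scaling by k, areas scale by k^2.
k^2 = 3^2 = 9
New area = 29 * 9
New area = 261
261 units^2


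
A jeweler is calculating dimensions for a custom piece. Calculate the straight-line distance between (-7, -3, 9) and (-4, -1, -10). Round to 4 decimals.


3D distance between two points
P1 = (-7, -3, 9), P2 = (-4, -1, -10)
Formula: d = sqrt((x2-x1)^2 + (y2-y1)^2 + (z2-z1)^2)
dx = -4 - -7 = 3
dy = -1 - -3 = 2
dz = -10 - 9 = -19
dx^2 + dy^2 + dz^2 = 9 + 4 + 361 = 374
d = sqrt(374)
d = 19.3391
19.3391 units


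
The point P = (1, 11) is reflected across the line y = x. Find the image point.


Transformation: reflection
Original point: (1, 11)
Rule for reflection over y = x: (x, y) -> (y, x)
Apply: (1, 11) -> (11, 1)
(11, 1)


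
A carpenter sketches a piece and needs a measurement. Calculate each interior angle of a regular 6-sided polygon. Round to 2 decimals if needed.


Shape: regular hexagon (6 sides)
Formula: interior angle = (n - 2) * 180 / n
(n - 2) = 4
(n - 2) * 180 = 720
angle = 720 / 6
angle = 120
120 degrees


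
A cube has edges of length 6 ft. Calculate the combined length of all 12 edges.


Shape: cube
Side s = 6 ft
A cube has 12 edges, all equal.
Formula: total edge length = 12 * s
Total = 12 * 6
Total = 72
72 ft


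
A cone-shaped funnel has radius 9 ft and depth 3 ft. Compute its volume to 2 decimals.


Shape: cone
Radius r = 9 ft, Height h = 3 ft
Formula: V = (1/3) * pi * r^2 * h
r^2 = 81
pi * r^2 * h = pi * 81 * 3 = 243 * pi
V = 243 * pi / 3
V = 254.47
254.47 ft^3


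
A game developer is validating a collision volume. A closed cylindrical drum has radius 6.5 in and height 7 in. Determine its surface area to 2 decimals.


Shape: closed cylinder
Radius r = 6.5 in, Height h = 7 in
Formula: SA = 2*pi*r^2 + 2*pi*r*h = 2*pi*r*(r + h)
r + h = 13.5
2 * r * (r + h) = 2 * 6.5 * 13.5 = 175.5
SA = 175.5 * pi
SA = 551.35
551.35 in^2


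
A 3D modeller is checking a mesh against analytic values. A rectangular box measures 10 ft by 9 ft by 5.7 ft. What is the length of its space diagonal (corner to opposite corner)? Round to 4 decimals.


Shape: rectangular box (space diagonal)
l = 10 ft, w = 9 ft, h = 5.7 ft
Visualize: the diagonal of the base, then a right triangle with that diagonal and the height.
Formula: d = sqrt(l^2 + w^2 + h^2)
l^2 + w^2 + h^2 = 100 + 81 + 32.49 = 213.49
d = sqrt(213.49)
d = 14.6113
14.6113 ft


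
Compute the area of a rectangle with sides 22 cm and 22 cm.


Shape: rectangle
Length l = 22 cm, Width w = 22 cm
Formula: A = l * w
A = 22 * 22
A = 484
484 cm^2


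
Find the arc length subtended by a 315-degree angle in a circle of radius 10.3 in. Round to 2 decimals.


Shape: circular arc
Radius r = 10.3 in, Angle = 315 degrees
Formula: L = (angle/360) * 2 * pi * r
2 * pi * r = 20.6 * pi
L = (315/360) * 20.6 * pi
L = 18.025 * pi
L = 56.63
56.63 in


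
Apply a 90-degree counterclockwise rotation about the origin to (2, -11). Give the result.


Transformation: rotation about the origin
Original point: (2, -11)
Rule for 90 deg counterclockwise: (x, y) -> (-y, x)
Apply: (2, -11) -> (11, 2)
(11, 2)


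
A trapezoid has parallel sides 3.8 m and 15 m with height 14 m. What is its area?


Shape: trapezoid
Parallel sides a = 3.8 m, b = 15 m; Height h = 14 m
Formula: A = (a + b) * h / 2
a + b = 3.8 + 15 = 18.8
A = 18.8 * 14 / 2
A = 263.2 / 2
A = 131.6
131.6 m^2


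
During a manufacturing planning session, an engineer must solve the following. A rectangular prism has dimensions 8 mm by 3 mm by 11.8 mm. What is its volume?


Shape: rectangular prism
l = 8 mm, w = 3 mm, h = 11.8 mm
Formula: V = l * w * h
V = 8 * 3 * 11.8
V = 24 * 11.8
V = 283.2
283.2 mm^3


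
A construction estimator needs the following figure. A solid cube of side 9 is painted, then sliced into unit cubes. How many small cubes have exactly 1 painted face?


Large cube: 9 x 9 x 9, cut into unit cubes.
n = 9, so n - 2 = 7
Cubes with 1 painted face lie in the interior of each face.
A cube has 6 faces; each contributes (n - 2)^2 = 49 such cubes.
Count = 6 * 49 = 294
294 unit cubes


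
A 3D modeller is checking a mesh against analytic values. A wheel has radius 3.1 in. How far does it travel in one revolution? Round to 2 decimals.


Shape: circle
Radius r = 3.1 in
Formula: C = 2 * pi * r
C = 2 * pi * 3.1
C = 6.2 * pi
C = 19.48
19.48 in


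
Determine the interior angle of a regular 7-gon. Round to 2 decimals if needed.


Shape: regular heptagon (7 sides)
Formula: interior angle = (n - 2) * 180 / n
(n - 2) = 5
(n - 2) * 180 = 900
angle = 900 / 7
angle = 128.57
128.57 degrees


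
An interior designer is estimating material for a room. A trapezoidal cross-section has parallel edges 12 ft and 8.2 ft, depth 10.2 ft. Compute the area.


Shape: trapezoid
Parallel sides a = 12 ft, b = 8.2 ft; Height h = 10.2 ft
Formula: A = (a + b) * h / 2
a + b = 12 + 8.2 = 20.2
A = 20.2 * 10.2 / 2
A = 206.04 / 2
A = 103.02
103.02 ft^2


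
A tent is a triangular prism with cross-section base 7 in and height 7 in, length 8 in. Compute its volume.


Shape: triangular prism
Triangle base = 7 in, triangle height = 7 in, prism length L = 8 in
Formula: V = (1/2 * b * h_tri) * L
Cross-section area = 0.5 * 7 * 7 = 24.5
V = 24.5 * 8
V = 196
196 in^3


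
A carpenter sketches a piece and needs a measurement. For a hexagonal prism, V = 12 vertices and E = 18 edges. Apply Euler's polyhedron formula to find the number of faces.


Polyhedron: hexagonal prism
Euler's formula for convex polyhedra: V - E + F = 2
Given: V = 12 vertices and E = 18 edges
Solve for F:
F = 2 + E - V = 2 + 18 - 12 = 8
8 faces


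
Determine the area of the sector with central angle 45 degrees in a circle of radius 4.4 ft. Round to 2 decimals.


Shape: circular sector
Radius r = 4.4 ft, Angle = 45 degrees
Formula: A = (angle/360) * pi * r^2
r^2 = 19.36
Fraction of circle = 45/360
A = (45/360) * pi * 19.36
A = 2.42 * pi
A = 7.6
7.6 ft^2


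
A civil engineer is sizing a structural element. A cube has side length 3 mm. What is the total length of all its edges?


Shape: cube
Side s = 3 mm
A cube has 12 edges, all equal.
Formula: total edge length = 12 * s
Total = 12 * 3
Total = 36
36 mm


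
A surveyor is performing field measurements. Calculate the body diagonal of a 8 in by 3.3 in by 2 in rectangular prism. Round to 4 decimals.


Shape: rectangular box (space diagonal)
l = 8 in, w = 3.3 in, h = 2 in
Visualize: the diagonal of the base, then a right triangle with that diagonal and the height.
Formula: d = sqrt(l^2 + w^2 + h^2)
l^2 + w^2 + h^2 = 64 + 10.89 + 4 = 78.89
d = sqrt(78.89)
d = 8.882
8.882 in


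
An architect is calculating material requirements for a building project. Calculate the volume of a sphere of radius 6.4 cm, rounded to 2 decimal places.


Shape: sphere
Radius r = 6.4 cm
Formula: V = (4/3) * pi * r^3
r^3 = 262.144
(4/3) * 262.144 = 349.525333
V = 349.525333 * pi
V = 1098.07
1098.07 cm^3


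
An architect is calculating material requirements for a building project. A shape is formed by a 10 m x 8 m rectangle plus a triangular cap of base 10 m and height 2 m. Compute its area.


Composite shape: rectangle + triangle
Rectangle area = 10 * 8 = 80
Triangle area = 0.5 * 10 * 2 = 10
Total = 80 + 10
Total = 90
90 m^2


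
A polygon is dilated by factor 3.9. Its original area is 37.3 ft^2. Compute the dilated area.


Linear scale factor k = 3.9
Original area = 37.3 ft^2
Rule: under a linear scaling by k, areas scale by k^2.
k^2 = 3.9^2 = 15.21
New area = 37.3 * 15.21
New area = 567.333
567.333 ft^2


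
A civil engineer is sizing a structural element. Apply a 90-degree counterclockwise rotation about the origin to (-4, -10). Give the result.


Transformation: rotation about the origin
Original point: (-4, -10)
Rule for 90 deg counterclockwise: (x, y) -> (-y, x)
Apply: (-4, -10) -> (10, -4)
(10, -4)


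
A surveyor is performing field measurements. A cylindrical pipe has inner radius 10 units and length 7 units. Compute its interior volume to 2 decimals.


Shape: cylinder
Radius r = 10 units, Height h = 7 units
Formula: V = pi * r^2 * h
r^2 = 100
V = pi * 100 * 7
V = 700 * pi
V = 2199.11
2199.11 units^3


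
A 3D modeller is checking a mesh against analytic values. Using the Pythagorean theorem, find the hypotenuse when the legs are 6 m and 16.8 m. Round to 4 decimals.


Shape: right triangle
Legs a = 6 m, b = 16.8 m
Formula: c = sqrt(a^2 + b^2)
a^2 = 36, b^2 = 282.24
a^2 + b^2 = 318.24
c = sqrt(318.24)
c = 17.8393
17.8393 m


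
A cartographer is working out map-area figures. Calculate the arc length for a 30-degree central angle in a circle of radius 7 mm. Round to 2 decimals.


Shape: circular arc
Radius r = 7 mm, Angle = 30 degrees
Formula: L = (angle/360) * 2 * pi * r
2 * pi * r = 14 * pi
L = (30/360) * 14 * pi
L = 1.166667 * pi
L = 3.67
3.67 mm


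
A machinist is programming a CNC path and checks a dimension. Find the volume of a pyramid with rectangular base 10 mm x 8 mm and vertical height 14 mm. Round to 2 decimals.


Shape: rectangular pyramid
Base: 10 mm x 8 mm, Height h = 14 mm
Formula: V = (1/3) * base_area * h
base_area = 10 * 8 = 80
base_area * h = 80 * 14 = 1120
V = 1120 / 3
V = 373.33
373.33 mm^3


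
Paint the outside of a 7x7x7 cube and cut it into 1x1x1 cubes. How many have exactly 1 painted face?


Large cube: 7 x 7 x 7, cut into unit cubes.
n = 7, so n - 2 = 5
Cubes with 1 painted face lie in the interior of each face.
A cube has 6 faces; each contributes (n - 2)^2 = 25 such cubes.
Count = 6 * 25 = 150
150 unit cubes


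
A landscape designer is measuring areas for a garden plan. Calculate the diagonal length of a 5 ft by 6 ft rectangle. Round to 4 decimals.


Shape: rectangle (diagonal via Pythagoras)
Sides: 5 ft and 6 ft
Formula: d = sqrt(l^2 + w^2)
l^2 = 25, w^2 = 36
l^2 + w^2 = 61
d = sqrt(61)
d = 7.8102
7.8102 ft


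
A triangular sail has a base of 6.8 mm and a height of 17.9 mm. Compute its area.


Shape: triangle
Base b = 6.8 mm, Height h = 17.9 mm
Formula: A = (1/2) * b * h
A = 0.5 * 6.8 * 17.9
A = 0.5 * 121.72
A = 60.86
60.86 mm^2


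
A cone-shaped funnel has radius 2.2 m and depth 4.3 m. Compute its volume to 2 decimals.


Shape: cone
Radius r = 2.2 m, Height h = 4.3 m
Formula: V = (1/3) * pi * r^2 * h
r^2 = 4.84
pi * r^2 * h = pi * 4.84 * 4.3 = 20.812 * pi
V = 20.812 * pi / 3
V = 21.79
21.79 m^3
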